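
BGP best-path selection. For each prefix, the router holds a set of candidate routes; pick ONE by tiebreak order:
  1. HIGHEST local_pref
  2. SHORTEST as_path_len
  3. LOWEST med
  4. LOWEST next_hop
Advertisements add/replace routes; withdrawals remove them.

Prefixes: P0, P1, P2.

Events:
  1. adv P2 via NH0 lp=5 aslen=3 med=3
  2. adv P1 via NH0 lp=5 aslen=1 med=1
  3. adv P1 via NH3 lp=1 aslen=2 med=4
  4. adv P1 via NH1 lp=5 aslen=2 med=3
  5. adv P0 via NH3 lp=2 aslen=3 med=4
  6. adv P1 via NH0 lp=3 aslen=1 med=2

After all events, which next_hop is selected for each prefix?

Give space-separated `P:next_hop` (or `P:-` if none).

Answer: P0:NH3 P1:NH1 P2:NH0

Derivation:
Op 1: best P0=- P1=- P2=NH0
Op 2: best P0=- P1=NH0 P2=NH0
Op 3: best P0=- P1=NH0 P2=NH0
Op 4: best P0=- P1=NH0 P2=NH0
Op 5: best P0=NH3 P1=NH0 P2=NH0
Op 6: best P0=NH3 P1=NH1 P2=NH0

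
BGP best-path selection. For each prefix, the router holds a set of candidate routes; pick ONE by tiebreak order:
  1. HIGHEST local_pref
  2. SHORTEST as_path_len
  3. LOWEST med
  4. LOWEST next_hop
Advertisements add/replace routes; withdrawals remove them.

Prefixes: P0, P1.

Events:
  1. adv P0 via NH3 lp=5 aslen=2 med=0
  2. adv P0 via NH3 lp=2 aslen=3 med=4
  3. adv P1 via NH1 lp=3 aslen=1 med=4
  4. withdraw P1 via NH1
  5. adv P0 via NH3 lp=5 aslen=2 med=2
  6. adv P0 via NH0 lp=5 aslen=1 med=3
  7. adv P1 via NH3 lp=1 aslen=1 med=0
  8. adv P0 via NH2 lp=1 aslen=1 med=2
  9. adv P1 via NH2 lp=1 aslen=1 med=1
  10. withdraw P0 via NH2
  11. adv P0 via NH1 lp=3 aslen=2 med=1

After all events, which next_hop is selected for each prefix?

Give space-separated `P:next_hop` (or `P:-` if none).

Answer: P0:NH0 P1:NH3

Derivation:
Op 1: best P0=NH3 P1=-
Op 2: best P0=NH3 P1=-
Op 3: best P0=NH3 P1=NH1
Op 4: best P0=NH3 P1=-
Op 5: best P0=NH3 P1=-
Op 6: best P0=NH0 P1=-
Op 7: best P0=NH0 P1=NH3
Op 8: best P0=NH0 P1=NH3
Op 9: best P0=NH0 P1=NH3
Op 10: best P0=NH0 P1=NH3
Op 11: best P0=NH0 P1=NH3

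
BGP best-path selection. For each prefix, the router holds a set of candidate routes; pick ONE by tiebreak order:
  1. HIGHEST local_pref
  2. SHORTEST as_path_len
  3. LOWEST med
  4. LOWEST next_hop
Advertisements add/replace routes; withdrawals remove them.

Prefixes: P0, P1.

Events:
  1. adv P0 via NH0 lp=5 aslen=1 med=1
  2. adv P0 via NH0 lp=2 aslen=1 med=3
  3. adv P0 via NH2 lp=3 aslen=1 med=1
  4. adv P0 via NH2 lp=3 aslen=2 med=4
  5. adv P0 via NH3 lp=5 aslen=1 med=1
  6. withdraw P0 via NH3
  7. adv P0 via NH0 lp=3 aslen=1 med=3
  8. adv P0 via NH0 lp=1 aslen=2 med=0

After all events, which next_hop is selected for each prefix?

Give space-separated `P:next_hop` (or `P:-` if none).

Op 1: best P0=NH0 P1=-
Op 2: best P0=NH0 P1=-
Op 3: best P0=NH2 P1=-
Op 4: best P0=NH2 P1=-
Op 5: best P0=NH3 P1=-
Op 6: best P0=NH2 P1=-
Op 7: best P0=NH0 P1=-
Op 8: best P0=NH2 P1=-

Answer: P0:NH2 P1:-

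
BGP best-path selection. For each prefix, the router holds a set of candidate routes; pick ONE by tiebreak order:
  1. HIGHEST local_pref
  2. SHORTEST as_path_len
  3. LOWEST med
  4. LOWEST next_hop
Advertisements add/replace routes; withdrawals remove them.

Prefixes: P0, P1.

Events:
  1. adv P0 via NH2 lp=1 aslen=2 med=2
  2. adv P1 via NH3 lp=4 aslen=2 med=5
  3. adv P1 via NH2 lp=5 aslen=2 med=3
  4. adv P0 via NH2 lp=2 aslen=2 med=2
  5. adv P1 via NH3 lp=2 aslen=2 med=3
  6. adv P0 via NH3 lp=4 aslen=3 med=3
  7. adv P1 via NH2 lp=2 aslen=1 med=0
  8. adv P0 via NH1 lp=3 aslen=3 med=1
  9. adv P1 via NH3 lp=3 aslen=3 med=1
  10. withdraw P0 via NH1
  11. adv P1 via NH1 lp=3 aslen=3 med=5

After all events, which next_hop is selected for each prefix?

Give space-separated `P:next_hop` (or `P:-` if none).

Op 1: best P0=NH2 P1=-
Op 2: best P0=NH2 P1=NH3
Op 3: best P0=NH2 P1=NH2
Op 4: best P0=NH2 P1=NH2
Op 5: best P0=NH2 P1=NH2
Op 6: best P0=NH3 P1=NH2
Op 7: best P0=NH3 P1=NH2
Op 8: best P0=NH3 P1=NH2
Op 9: best P0=NH3 P1=NH3
Op 10: best P0=NH3 P1=NH3
Op 11: best P0=NH3 P1=NH3

Answer: P0:NH3 P1:NH3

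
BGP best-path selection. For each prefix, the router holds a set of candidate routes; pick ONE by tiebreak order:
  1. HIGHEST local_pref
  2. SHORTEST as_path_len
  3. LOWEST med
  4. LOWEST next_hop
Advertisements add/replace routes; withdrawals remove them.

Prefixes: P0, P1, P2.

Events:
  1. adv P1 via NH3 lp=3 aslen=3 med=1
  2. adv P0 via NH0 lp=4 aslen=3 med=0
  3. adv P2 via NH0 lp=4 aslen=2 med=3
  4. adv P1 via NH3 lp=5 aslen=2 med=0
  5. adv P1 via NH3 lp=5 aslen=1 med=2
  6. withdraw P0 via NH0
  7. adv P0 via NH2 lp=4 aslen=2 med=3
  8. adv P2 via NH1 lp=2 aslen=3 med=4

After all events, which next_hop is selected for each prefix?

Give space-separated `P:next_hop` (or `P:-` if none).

Answer: P0:NH2 P1:NH3 P2:NH0

Derivation:
Op 1: best P0=- P1=NH3 P2=-
Op 2: best P0=NH0 P1=NH3 P2=-
Op 3: best P0=NH0 P1=NH3 P2=NH0
Op 4: best P0=NH0 P1=NH3 P2=NH0
Op 5: best P0=NH0 P1=NH3 P2=NH0
Op 6: best P0=- P1=NH3 P2=NH0
Op 7: best P0=NH2 P1=NH3 P2=NH0
Op 8: best P0=NH2 P1=NH3 P2=NH0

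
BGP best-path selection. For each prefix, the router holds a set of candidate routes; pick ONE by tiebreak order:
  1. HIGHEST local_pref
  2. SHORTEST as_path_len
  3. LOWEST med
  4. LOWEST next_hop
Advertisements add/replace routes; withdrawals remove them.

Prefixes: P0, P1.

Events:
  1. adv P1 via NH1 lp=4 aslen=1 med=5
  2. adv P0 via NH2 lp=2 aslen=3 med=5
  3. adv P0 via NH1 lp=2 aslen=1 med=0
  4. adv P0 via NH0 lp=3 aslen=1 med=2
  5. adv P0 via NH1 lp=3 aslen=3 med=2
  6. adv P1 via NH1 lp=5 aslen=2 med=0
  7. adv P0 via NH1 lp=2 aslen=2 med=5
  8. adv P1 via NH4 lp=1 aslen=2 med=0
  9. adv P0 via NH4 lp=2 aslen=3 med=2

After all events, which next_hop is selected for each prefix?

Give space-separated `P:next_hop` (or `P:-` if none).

Answer: P0:NH0 P1:NH1

Derivation:
Op 1: best P0=- P1=NH1
Op 2: best P0=NH2 P1=NH1
Op 3: best P0=NH1 P1=NH1
Op 4: best P0=NH0 P1=NH1
Op 5: best P0=NH0 P1=NH1
Op 6: best P0=NH0 P1=NH1
Op 7: best P0=NH0 P1=NH1
Op 8: best P0=NH0 P1=NH1
Op 9: best P0=NH0 P1=NH1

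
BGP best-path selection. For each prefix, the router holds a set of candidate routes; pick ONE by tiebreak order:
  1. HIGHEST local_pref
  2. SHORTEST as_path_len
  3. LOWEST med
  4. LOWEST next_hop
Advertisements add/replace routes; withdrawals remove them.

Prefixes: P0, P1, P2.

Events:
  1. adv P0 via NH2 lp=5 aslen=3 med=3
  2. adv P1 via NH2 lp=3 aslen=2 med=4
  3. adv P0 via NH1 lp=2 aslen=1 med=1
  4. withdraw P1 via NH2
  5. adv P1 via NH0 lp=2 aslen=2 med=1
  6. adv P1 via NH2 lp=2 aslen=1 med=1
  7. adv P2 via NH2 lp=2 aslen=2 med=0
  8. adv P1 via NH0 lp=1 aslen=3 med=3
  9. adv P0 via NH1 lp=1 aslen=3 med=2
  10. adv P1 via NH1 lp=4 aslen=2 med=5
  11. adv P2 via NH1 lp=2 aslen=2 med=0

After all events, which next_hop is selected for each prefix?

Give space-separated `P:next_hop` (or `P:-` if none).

Answer: P0:NH2 P1:NH1 P2:NH1

Derivation:
Op 1: best P0=NH2 P1=- P2=-
Op 2: best P0=NH2 P1=NH2 P2=-
Op 3: best P0=NH2 P1=NH2 P2=-
Op 4: best P0=NH2 P1=- P2=-
Op 5: best P0=NH2 P1=NH0 P2=-
Op 6: best P0=NH2 P1=NH2 P2=-
Op 7: best P0=NH2 P1=NH2 P2=NH2
Op 8: best P0=NH2 P1=NH2 P2=NH2
Op 9: best P0=NH2 P1=NH2 P2=NH2
Op 10: best P0=NH2 P1=NH1 P2=NH2
Op 11: best P0=NH2 P1=NH1 P2=NH1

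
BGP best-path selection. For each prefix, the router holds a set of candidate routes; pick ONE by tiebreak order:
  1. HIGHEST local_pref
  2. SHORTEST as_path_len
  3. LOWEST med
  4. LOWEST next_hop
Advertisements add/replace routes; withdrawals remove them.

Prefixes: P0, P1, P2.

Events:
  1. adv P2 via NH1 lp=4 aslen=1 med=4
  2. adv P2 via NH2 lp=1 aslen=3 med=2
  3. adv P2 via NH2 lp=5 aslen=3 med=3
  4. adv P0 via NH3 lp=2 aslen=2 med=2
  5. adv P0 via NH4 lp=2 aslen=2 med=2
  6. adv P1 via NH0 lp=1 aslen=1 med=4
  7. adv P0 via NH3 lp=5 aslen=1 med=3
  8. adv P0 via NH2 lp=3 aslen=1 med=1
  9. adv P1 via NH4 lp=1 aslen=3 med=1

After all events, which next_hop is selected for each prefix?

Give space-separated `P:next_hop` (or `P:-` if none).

Answer: P0:NH3 P1:NH0 P2:NH2

Derivation:
Op 1: best P0=- P1=- P2=NH1
Op 2: best P0=- P1=- P2=NH1
Op 3: best P0=- P1=- P2=NH2
Op 4: best P0=NH3 P1=- P2=NH2
Op 5: best P0=NH3 P1=- P2=NH2
Op 6: best P0=NH3 P1=NH0 P2=NH2
Op 7: best P0=NH3 P1=NH0 P2=NH2
Op 8: best P0=NH3 P1=NH0 P2=NH2
Op 9: best P0=NH3 P1=NH0 P2=NH2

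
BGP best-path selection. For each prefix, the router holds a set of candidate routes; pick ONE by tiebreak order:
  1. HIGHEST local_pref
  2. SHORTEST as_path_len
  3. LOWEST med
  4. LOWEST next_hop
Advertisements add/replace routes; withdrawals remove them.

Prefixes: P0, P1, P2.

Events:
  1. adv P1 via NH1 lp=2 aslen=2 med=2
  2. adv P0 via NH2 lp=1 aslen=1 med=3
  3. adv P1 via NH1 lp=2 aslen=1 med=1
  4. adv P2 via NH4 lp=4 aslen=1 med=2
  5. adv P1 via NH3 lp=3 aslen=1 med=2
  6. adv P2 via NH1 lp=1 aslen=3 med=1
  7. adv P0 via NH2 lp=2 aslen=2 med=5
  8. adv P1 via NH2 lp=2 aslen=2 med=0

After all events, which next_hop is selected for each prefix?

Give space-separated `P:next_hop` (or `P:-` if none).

Answer: P0:NH2 P1:NH3 P2:NH4

Derivation:
Op 1: best P0=- P1=NH1 P2=-
Op 2: best P0=NH2 P1=NH1 P2=-
Op 3: best P0=NH2 P1=NH1 P2=-
Op 4: best P0=NH2 P1=NH1 P2=NH4
Op 5: best P0=NH2 P1=NH3 P2=NH4
Op 6: best P0=NH2 P1=NH3 P2=NH4
Op 7: best P0=NH2 P1=NH3 P2=NH4
Op 8: best P0=NH2 P1=NH3 P2=NH4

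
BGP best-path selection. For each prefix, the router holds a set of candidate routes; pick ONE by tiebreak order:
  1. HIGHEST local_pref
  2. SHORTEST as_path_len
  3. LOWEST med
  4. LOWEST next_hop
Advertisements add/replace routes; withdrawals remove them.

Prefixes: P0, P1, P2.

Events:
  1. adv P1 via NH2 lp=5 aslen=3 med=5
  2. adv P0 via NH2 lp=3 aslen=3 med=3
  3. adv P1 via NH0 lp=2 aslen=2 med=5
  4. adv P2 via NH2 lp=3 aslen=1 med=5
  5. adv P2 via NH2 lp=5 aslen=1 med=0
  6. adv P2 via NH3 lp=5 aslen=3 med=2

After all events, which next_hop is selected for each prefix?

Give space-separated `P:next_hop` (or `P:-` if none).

Op 1: best P0=- P1=NH2 P2=-
Op 2: best P0=NH2 P1=NH2 P2=-
Op 3: best P0=NH2 P1=NH2 P2=-
Op 4: best P0=NH2 P1=NH2 P2=NH2
Op 5: best P0=NH2 P1=NH2 P2=NH2
Op 6: best P0=NH2 P1=NH2 P2=NH2

Answer: P0:NH2 P1:NH2 P2:NH2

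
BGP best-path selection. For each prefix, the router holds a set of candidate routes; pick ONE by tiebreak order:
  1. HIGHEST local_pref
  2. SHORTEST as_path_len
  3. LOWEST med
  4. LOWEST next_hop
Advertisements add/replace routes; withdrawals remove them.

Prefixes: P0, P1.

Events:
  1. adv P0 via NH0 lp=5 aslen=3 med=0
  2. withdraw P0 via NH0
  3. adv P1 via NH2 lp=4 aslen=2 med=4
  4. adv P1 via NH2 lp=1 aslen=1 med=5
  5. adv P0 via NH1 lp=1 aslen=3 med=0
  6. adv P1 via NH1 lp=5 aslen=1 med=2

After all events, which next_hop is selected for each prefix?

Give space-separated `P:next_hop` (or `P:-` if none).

Answer: P0:NH1 P1:NH1

Derivation:
Op 1: best P0=NH0 P1=-
Op 2: best P0=- P1=-
Op 3: best P0=- P1=NH2
Op 4: best P0=- P1=NH2
Op 5: best P0=NH1 P1=NH2
Op 6: best P0=NH1 P1=NH1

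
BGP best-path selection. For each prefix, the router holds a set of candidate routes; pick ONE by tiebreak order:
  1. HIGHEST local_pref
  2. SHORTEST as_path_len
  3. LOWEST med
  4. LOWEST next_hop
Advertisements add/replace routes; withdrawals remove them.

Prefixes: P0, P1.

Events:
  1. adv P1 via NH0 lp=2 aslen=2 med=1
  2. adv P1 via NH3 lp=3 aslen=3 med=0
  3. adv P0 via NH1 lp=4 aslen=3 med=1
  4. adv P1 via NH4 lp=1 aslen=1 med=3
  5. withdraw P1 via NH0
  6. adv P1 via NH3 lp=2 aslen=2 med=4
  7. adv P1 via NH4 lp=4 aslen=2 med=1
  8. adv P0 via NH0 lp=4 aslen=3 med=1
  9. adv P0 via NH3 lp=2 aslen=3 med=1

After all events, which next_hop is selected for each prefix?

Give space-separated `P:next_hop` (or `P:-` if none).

Answer: P0:NH0 P1:NH4

Derivation:
Op 1: best P0=- P1=NH0
Op 2: best P0=- P1=NH3
Op 3: best P0=NH1 P1=NH3
Op 4: best P0=NH1 P1=NH3
Op 5: best P0=NH1 P1=NH3
Op 6: best P0=NH1 P1=NH3
Op 7: best P0=NH1 P1=NH4
Op 8: best P0=NH0 P1=NH4
Op 9: best P0=NH0 P1=NH4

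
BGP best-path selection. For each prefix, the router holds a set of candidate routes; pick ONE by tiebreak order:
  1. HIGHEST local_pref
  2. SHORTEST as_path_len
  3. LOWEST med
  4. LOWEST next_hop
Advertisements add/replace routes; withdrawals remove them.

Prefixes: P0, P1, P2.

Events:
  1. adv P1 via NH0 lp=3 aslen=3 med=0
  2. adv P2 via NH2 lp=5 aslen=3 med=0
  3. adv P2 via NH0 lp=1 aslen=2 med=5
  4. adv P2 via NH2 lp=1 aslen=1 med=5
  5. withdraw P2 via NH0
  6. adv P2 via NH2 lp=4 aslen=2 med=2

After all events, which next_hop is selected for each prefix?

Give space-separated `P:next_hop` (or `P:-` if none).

Answer: P0:- P1:NH0 P2:NH2

Derivation:
Op 1: best P0=- P1=NH0 P2=-
Op 2: best P0=- P1=NH0 P2=NH2
Op 3: best P0=- P1=NH0 P2=NH2
Op 4: best P0=- P1=NH0 P2=NH2
Op 5: best P0=- P1=NH0 P2=NH2
Op 6: best P0=- P1=NH0 P2=NH2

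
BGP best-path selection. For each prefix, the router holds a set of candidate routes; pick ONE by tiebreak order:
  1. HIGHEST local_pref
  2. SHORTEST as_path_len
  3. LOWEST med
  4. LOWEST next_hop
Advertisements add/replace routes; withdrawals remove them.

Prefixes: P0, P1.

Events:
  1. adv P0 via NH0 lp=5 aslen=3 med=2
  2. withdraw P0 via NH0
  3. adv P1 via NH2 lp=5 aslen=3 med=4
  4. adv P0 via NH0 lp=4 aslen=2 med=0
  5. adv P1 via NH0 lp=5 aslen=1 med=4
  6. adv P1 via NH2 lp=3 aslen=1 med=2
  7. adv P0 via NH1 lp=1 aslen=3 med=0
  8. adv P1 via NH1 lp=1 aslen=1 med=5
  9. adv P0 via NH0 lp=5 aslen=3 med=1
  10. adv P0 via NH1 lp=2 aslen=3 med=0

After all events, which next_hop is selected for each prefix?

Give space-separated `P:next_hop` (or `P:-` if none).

Answer: P0:NH0 P1:NH0

Derivation:
Op 1: best P0=NH0 P1=-
Op 2: best P0=- P1=-
Op 3: best P0=- P1=NH2
Op 4: best P0=NH0 P1=NH2
Op 5: best P0=NH0 P1=NH0
Op 6: best P0=NH0 P1=NH0
Op 7: best P0=NH0 P1=NH0
Op 8: best P0=NH0 P1=NH0
Op 9: best P0=NH0 P1=NH0
Op 10: best P0=NH0 P1=NH0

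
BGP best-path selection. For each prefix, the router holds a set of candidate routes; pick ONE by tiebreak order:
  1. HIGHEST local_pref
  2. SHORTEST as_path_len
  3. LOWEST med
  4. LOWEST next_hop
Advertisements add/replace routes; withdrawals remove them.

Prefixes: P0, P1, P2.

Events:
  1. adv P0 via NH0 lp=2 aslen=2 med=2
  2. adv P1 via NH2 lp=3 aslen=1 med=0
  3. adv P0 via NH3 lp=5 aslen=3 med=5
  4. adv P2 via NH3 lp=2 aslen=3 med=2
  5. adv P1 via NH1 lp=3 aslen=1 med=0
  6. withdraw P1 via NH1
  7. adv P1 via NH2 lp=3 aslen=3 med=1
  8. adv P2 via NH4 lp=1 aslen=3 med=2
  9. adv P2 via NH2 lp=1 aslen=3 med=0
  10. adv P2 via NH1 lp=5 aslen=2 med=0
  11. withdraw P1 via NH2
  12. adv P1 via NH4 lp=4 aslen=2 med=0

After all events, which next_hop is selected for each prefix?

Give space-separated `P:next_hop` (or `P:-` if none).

Op 1: best P0=NH0 P1=- P2=-
Op 2: best P0=NH0 P1=NH2 P2=-
Op 3: best P0=NH3 P1=NH2 P2=-
Op 4: best P0=NH3 P1=NH2 P2=NH3
Op 5: best P0=NH3 P1=NH1 P2=NH3
Op 6: best P0=NH3 P1=NH2 P2=NH3
Op 7: best P0=NH3 P1=NH2 P2=NH3
Op 8: best P0=NH3 P1=NH2 P2=NH3
Op 9: best P0=NH3 P1=NH2 P2=NH3
Op 10: best P0=NH3 P1=NH2 P2=NH1
Op 11: best P0=NH3 P1=- P2=NH1
Op 12: best P0=NH3 P1=NH4 P2=NH1

Answer: P0:NH3 P1:NH4 P2:NH1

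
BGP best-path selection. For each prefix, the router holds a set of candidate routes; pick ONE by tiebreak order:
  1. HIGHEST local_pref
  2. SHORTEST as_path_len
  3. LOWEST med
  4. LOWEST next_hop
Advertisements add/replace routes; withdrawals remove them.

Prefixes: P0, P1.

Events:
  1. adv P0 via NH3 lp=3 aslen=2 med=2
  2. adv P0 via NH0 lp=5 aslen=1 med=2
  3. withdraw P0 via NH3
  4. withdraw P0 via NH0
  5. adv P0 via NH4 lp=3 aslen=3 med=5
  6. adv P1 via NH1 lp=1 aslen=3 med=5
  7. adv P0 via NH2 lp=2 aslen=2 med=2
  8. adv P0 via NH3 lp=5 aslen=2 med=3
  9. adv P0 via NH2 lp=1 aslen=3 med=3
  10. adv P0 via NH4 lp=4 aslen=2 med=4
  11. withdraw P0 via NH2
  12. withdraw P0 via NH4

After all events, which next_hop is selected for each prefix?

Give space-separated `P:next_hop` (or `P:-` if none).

Answer: P0:NH3 P1:NH1

Derivation:
Op 1: best P0=NH3 P1=-
Op 2: best P0=NH0 P1=-
Op 3: best P0=NH0 P1=-
Op 4: best P0=- P1=-
Op 5: best P0=NH4 P1=-
Op 6: best P0=NH4 P1=NH1
Op 7: best P0=NH4 P1=NH1
Op 8: best P0=NH3 P1=NH1
Op 9: best P0=NH3 P1=NH1
Op 10: best P0=NH3 P1=NH1
Op 11: best P0=NH3 P1=NH1
Op 12: best P0=NH3 P1=NH1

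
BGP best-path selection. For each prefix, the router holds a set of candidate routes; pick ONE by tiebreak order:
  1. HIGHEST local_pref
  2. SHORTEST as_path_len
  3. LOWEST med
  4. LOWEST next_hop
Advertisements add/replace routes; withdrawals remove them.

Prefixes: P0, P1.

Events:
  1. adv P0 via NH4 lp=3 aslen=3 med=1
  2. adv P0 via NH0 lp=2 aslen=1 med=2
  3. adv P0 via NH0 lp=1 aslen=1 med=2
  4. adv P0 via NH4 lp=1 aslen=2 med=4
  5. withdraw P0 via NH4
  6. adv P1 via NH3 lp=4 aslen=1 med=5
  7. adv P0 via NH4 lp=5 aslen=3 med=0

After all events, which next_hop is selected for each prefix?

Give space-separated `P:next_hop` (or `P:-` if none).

Answer: P0:NH4 P1:NH3

Derivation:
Op 1: best P0=NH4 P1=-
Op 2: best P0=NH4 P1=-
Op 3: best P0=NH4 P1=-
Op 4: best P0=NH0 P1=-
Op 5: best P0=NH0 P1=-
Op 6: best P0=NH0 P1=NH3
Op 7: best P0=NH4 P1=NH3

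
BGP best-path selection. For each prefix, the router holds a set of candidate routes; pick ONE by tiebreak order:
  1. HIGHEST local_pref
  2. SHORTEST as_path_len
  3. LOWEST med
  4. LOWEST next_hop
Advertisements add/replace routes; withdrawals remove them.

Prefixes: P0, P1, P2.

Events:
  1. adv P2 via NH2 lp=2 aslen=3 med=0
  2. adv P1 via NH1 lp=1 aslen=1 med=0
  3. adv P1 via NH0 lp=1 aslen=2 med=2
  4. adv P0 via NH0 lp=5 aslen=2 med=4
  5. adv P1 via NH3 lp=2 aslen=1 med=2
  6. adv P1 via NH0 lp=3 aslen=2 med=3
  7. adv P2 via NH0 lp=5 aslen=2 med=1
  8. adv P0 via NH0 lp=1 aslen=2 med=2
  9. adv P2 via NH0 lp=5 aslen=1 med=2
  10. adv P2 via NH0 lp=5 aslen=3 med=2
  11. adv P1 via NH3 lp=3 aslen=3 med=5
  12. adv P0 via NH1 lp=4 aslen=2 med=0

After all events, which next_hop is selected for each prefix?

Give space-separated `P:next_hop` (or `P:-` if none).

Answer: P0:NH1 P1:NH0 P2:NH0

Derivation:
Op 1: best P0=- P1=- P2=NH2
Op 2: best P0=- P1=NH1 P2=NH2
Op 3: best P0=- P1=NH1 P2=NH2
Op 4: best P0=NH0 P1=NH1 P2=NH2
Op 5: best P0=NH0 P1=NH3 P2=NH2
Op 6: best P0=NH0 P1=NH0 P2=NH2
Op 7: best P0=NH0 P1=NH0 P2=NH0
Op 8: best P0=NH0 P1=NH0 P2=NH0
Op 9: best P0=NH0 P1=NH0 P2=NH0
Op 10: best P0=NH0 P1=NH0 P2=NH0
Op 11: best P0=NH0 P1=NH0 P2=NH0
Op 12: best P0=NH1 P1=NH0 P2=NH0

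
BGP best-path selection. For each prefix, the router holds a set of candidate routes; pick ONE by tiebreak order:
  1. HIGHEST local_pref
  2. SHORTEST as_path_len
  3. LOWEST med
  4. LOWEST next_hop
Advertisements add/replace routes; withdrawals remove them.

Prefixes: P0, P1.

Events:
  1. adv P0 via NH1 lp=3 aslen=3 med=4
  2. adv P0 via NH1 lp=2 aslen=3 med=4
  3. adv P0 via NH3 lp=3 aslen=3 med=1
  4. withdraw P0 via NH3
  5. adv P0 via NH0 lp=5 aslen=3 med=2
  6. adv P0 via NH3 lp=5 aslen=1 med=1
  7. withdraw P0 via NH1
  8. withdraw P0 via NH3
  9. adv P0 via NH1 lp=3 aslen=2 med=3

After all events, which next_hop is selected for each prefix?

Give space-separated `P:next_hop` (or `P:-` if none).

Op 1: best P0=NH1 P1=-
Op 2: best P0=NH1 P1=-
Op 3: best P0=NH3 P1=-
Op 4: best P0=NH1 P1=-
Op 5: best P0=NH0 P1=-
Op 6: best P0=NH3 P1=-
Op 7: best P0=NH3 P1=-
Op 8: best P0=NH0 P1=-
Op 9: best P0=NH0 P1=-

Answer: P0:NH0 P1:-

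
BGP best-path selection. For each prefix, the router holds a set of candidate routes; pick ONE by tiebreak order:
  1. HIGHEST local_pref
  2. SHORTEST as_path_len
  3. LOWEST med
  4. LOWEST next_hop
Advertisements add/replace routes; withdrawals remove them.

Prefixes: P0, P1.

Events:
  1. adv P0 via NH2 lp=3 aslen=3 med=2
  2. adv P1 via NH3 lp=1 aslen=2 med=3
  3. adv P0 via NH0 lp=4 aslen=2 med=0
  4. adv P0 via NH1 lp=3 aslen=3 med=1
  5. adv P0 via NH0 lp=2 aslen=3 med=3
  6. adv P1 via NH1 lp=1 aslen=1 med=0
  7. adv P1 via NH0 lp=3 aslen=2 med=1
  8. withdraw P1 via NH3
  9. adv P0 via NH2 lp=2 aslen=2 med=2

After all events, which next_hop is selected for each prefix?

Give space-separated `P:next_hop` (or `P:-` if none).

Op 1: best P0=NH2 P1=-
Op 2: best P0=NH2 P1=NH3
Op 3: best P0=NH0 P1=NH3
Op 4: best P0=NH0 P1=NH3
Op 5: best P0=NH1 P1=NH3
Op 6: best P0=NH1 P1=NH1
Op 7: best P0=NH1 P1=NH0
Op 8: best P0=NH1 P1=NH0
Op 9: best P0=NH1 P1=NH0

Answer: P0:NH1 P1:NH0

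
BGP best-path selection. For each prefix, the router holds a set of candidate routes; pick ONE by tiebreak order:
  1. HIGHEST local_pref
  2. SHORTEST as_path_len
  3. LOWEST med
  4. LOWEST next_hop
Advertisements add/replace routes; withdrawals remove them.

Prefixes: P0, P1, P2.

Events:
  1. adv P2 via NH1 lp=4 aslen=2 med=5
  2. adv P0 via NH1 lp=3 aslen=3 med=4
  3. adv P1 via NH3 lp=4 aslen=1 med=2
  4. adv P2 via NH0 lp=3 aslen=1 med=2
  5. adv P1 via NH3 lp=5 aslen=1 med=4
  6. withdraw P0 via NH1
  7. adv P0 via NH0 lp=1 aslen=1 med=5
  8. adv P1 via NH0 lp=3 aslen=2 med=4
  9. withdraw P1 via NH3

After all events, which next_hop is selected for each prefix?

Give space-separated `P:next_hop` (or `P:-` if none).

Answer: P0:NH0 P1:NH0 P2:NH1

Derivation:
Op 1: best P0=- P1=- P2=NH1
Op 2: best P0=NH1 P1=- P2=NH1
Op 3: best P0=NH1 P1=NH3 P2=NH1
Op 4: best P0=NH1 P1=NH3 P2=NH1
Op 5: best P0=NH1 P1=NH3 P2=NH1
Op 6: best P0=- P1=NH3 P2=NH1
Op 7: best P0=NH0 P1=NH3 P2=NH1
Op 8: best P0=NH0 P1=NH3 P2=NH1
Op 9: best P0=NH0 P1=NH0 P2=NH1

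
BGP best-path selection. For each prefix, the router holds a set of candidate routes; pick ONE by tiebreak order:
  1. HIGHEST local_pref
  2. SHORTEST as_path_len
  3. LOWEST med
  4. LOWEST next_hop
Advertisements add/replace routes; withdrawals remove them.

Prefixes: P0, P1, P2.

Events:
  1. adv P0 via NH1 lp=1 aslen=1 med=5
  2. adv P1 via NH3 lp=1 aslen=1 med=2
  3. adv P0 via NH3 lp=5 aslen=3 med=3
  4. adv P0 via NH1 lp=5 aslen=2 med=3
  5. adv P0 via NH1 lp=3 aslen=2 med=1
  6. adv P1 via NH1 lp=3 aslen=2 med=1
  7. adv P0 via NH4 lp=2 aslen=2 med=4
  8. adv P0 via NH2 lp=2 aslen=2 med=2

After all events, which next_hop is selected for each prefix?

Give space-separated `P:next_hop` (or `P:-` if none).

Answer: P0:NH3 P1:NH1 P2:-

Derivation:
Op 1: best P0=NH1 P1=- P2=-
Op 2: best P0=NH1 P1=NH3 P2=-
Op 3: best P0=NH3 P1=NH3 P2=-
Op 4: best P0=NH1 P1=NH3 P2=-
Op 5: best P0=NH3 P1=NH3 P2=-
Op 6: best P0=NH3 P1=NH1 P2=-
Op 7: best P0=NH3 P1=NH1 P2=-
Op 8: best P0=NH3 P1=NH1 P2=-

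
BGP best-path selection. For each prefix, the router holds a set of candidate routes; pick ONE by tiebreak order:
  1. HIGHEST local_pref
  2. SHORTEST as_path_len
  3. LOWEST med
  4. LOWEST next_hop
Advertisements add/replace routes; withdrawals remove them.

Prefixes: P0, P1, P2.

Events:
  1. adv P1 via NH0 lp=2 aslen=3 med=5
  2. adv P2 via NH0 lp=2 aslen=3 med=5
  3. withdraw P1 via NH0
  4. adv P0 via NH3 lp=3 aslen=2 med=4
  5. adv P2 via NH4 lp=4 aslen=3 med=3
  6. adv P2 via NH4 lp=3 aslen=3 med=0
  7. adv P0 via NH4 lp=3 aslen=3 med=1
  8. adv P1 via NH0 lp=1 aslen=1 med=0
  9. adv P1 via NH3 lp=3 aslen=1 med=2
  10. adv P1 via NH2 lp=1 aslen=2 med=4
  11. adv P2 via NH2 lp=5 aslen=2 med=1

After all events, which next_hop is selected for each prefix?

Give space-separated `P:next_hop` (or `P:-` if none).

Answer: P0:NH3 P1:NH3 P2:NH2

Derivation:
Op 1: best P0=- P1=NH0 P2=-
Op 2: best P0=- P1=NH0 P2=NH0
Op 3: best P0=- P1=- P2=NH0
Op 4: best P0=NH3 P1=- P2=NH0
Op 5: best P0=NH3 P1=- P2=NH4
Op 6: best P0=NH3 P1=- P2=NH4
Op 7: best P0=NH3 P1=- P2=NH4
Op 8: best P0=NH3 P1=NH0 P2=NH4
Op 9: best P0=NH3 P1=NH3 P2=NH4
Op 10: best P0=NH3 P1=NH3 P2=NH4
Op 11: best P0=NH3 P1=NH3 P2=NH2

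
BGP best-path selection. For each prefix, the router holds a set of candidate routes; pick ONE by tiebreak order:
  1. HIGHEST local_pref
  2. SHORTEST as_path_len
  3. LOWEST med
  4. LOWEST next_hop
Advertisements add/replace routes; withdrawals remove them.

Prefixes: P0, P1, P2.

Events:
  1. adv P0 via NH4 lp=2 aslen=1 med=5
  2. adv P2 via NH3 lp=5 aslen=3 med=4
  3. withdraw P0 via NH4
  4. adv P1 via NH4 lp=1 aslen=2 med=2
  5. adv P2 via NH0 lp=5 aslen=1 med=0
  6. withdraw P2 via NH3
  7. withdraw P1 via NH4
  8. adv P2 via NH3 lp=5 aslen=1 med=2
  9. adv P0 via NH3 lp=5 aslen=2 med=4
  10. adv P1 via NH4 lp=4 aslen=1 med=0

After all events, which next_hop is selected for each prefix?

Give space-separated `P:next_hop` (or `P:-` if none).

Answer: P0:NH3 P1:NH4 P2:NH0

Derivation:
Op 1: best P0=NH4 P1=- P2=-
Op 2: best P0=NH4 P1=- P2=NH3
Op 3: best P0=- P1=- P2=NH3
Op 4: best P0=- P1=NH4 P2=NH3
Op 5: best P0=- P1=NH4 P2=NH0
Op 6: best P0=- P1=NH4 P2=NH0
Op 7: best P0=- P1=- P2=NH0
Op 8: best P0=- P1=- P2=NH0
Op 9: best P0=NH3 P1=- P2=NH0
Op 10: best P0=NH3 P1=NH4 P2=NH0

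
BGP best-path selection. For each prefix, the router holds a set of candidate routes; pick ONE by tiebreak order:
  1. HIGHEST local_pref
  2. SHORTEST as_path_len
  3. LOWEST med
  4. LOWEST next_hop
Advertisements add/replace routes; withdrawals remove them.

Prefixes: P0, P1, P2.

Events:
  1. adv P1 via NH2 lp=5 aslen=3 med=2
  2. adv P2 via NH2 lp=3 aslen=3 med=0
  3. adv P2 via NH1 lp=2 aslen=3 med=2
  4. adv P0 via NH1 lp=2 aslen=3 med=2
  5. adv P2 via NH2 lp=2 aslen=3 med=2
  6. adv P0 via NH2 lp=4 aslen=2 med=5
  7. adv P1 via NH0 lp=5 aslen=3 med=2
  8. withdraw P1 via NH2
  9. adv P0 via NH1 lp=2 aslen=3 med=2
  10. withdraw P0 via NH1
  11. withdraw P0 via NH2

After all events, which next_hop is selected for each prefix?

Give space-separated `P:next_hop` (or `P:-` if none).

Op 1: best P0=- P1=NH2 P2=-
Op 2: best P0=- P1=NH2 P2=NH2
Op 3: best P0=- P1=NH2 P2=NH2
Op 4: best P0=NH1 P1=NH2 P2=NH2
Op 5: best P0=NH1 P1=NH2 P2=NH1
Op 6: best P0=NH2 P1=NH2 P2=NH1
Op 7: best P0=NH2 P1=NH0 P2=NH1
Op 8: best P0=NH2 P1=NH0 P2=NH1
Op 9: best P0=NH2 P1=NH0 P2=NH1
Op 10: best P0=NH2 P1=NH0 P2=NH1
Op 11: best P0=- P1=NH0 P2=NH1

Answer: P0:- P1:NH0 P2:NH1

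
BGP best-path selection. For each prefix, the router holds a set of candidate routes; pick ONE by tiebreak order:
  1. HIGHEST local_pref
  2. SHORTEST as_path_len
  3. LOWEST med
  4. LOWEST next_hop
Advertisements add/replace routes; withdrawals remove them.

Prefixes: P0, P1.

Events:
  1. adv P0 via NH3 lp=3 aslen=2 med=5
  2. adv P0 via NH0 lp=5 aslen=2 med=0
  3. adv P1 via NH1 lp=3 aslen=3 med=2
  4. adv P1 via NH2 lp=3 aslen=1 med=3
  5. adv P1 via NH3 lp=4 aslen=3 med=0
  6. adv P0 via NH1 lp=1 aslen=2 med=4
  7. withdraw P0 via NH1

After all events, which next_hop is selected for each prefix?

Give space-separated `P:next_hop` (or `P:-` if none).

Op 1: best P0=NH3 P1=-
Op 2: best P0=NH0 P1=-
Op 3: best P0=NH0 P1=NH1
Op 4: best P0=NH0 P1=NH2
Op 5: best P0=NH0 P1=NH3
Op 6: best P0=NH0 P1=NH3
Op 7: best P0=NH0 P1=NH3

Answer: P0:NH0 P1:NH3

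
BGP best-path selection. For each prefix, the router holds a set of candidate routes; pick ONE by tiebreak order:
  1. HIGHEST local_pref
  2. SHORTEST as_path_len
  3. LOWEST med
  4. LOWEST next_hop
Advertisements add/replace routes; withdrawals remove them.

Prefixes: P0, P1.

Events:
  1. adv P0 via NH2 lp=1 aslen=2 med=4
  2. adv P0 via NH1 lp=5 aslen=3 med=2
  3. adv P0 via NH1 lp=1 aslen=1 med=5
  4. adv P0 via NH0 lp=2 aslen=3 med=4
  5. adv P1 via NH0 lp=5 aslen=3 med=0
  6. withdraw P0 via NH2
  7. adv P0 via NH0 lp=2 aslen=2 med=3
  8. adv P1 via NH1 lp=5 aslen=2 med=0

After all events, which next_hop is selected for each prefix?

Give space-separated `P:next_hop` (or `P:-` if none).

Op 1: best P0=NH2 P1=-
Op 2: best P0=NH1 P1=-
Op 3: best P0=NH1 P1=-
Op 4: best P0=NH0 P1=-
Op 5: best P0=NH0 P1=NH0
Op 6: best P0=NH0 P1=NH0
Op 7: best P0=NH0 P1=NH0
Op 8: best P0=NH0 P1=NH1

Answer: P0:NH0 P1:NH1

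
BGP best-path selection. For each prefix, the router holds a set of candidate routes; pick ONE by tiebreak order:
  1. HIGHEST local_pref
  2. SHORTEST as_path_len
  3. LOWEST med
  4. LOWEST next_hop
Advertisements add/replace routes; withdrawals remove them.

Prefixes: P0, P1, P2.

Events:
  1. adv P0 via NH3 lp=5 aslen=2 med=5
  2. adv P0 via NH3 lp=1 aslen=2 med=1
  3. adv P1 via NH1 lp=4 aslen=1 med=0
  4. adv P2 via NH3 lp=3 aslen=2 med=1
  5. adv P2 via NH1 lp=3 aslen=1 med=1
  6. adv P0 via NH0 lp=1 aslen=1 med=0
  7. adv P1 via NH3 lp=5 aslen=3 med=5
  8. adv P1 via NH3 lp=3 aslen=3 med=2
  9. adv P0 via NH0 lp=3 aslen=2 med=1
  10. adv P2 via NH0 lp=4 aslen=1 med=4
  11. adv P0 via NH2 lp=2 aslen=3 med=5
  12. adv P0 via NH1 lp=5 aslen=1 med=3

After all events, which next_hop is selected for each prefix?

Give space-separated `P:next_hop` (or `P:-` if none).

Op 1: best P0=NH3 P1=- P2=-
Op 2: best P0=NH3 P1=- P2=-
Op 3: best P0=NH3 P1=NH1 P2=-
Op 4: best P0=NH3 P1=NH1 P2=NH3
Op 5: best P0=NH3 P1=NH1 P2=NH1
Op 6: best P0=NH0 P1=NH1 P2=NH1
Op 7: best P0=NH0 P1=NH3 P2=NH1
Op 8: best P0=NH0 P1=NH1 P2=NH1
Op 9: best P0=NH0 P1=NH1 P2=NH1
Op 10: best P0=NH0 P1=NH1 P2=NH0
Op 11: best P0=NH0 P1=NH1 P2=NH0
Op 12: best P0=NH1 P1=NH1 P2=NH0

Answer: P0:NH1 P1:NH1 P2:NH0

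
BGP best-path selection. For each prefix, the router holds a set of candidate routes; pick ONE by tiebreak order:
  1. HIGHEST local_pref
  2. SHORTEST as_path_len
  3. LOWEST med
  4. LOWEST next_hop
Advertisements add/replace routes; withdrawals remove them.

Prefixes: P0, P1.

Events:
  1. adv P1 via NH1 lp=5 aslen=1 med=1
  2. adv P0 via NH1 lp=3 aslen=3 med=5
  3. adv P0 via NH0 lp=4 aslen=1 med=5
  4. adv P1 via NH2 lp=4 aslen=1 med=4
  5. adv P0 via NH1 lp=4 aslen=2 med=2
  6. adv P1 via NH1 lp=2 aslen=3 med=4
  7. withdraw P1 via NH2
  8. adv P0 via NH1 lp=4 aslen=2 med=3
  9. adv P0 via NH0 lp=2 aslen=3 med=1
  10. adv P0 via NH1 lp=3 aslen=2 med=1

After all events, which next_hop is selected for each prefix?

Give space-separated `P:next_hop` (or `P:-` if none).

Answer: P0:NH1 P1:NH1

Derivation:
Op 1: best P0=- P1=NH1
Op 2: best P0=NH1 P1=NH1
Op 3: best P0=NH0 P1=NH1
Op 4: best P0=NH0 P1=NH1
Op 5: best P0=NH0 P1=NH1
Op 6: best P0=NH0 P1=NH2
Op 7: best P0=NH0 P1=NH1
Op 8: best P0=NH0 P1=NH1
Op 9: best P0=NH1 P1=NH1
Op 10: best P0=NH1 P1=NH1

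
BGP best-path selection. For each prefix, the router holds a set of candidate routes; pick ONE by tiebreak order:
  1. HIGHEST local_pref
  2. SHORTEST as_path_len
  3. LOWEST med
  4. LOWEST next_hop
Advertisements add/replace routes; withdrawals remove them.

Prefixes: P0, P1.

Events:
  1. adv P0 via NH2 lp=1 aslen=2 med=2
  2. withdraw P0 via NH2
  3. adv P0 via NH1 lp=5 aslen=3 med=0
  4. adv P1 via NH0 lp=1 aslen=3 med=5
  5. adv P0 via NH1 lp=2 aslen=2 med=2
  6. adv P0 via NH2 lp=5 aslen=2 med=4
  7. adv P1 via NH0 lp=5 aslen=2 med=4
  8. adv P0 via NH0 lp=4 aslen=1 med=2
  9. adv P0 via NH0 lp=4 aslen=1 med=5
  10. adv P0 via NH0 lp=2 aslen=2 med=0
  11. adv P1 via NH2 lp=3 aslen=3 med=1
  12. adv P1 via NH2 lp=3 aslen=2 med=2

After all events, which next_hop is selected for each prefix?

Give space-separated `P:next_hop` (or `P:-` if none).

Op 1: best P0=NH2 P1=-
Op 2: best P0=- P1=-
Op 3: best P0=NH1 P1=-
Op 4: best P0=NH1 P1=NH0
Op 5: best P0=NH1 P1=NH0
Op 6: best P0=NH2 P1=NH0
Op 7: best P0=NH2 P1=NH0
Op 8: best P0=NH2 P1=NH0
Op 9: best P0=NH2 P1=NH0
Op 10: best P0=NH2 P1=NH0
Op 11: best P0=NH2 P1=NH0
Op 12: best P0=NH2 P1=NH0

Answer: P0:NH2 P1:NH0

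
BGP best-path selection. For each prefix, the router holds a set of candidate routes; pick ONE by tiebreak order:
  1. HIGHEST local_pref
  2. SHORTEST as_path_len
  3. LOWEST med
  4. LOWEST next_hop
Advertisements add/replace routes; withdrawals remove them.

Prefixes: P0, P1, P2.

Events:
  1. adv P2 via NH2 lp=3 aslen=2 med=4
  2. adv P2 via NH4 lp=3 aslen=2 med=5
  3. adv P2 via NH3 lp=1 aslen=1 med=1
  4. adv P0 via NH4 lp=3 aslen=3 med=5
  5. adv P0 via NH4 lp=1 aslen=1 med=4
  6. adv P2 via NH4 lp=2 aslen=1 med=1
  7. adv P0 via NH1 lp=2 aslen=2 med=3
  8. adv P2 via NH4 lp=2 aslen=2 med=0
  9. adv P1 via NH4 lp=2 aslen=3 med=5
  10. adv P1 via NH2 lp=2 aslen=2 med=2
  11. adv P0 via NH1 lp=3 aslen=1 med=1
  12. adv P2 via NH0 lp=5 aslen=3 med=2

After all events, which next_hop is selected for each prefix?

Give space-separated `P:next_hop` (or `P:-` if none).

Answer: P0:NH1 P1:NH2 P2:NH0

Derivation:
Op 1: best P0=- P1=- P2=NH2
Op 2: best P0=- P1=- P2=NH2
Op 3: best P0=- P1=- P2=NH2
Op 4: best P0=NH4 P1=- P2=NH2
Op 5: best P0=NH4 P1=- P2=NH2
Op 6: best P0=NH4 P1=- P2=NH2
Op 7: best P0=NH1 P1=- P2=NH2
Op 8: best P0=NH1 P1=- P2=NH2
Op 9: best P0=NH1 P1=NH4 P2=NH2
Op 10: best P0=NH1 P1=NH2 P2=NH2
Op 11: best P0=NH1 P1=NH2 P2=NH2
Op 12: best P0=NH1 P1=NH2 P2=NH0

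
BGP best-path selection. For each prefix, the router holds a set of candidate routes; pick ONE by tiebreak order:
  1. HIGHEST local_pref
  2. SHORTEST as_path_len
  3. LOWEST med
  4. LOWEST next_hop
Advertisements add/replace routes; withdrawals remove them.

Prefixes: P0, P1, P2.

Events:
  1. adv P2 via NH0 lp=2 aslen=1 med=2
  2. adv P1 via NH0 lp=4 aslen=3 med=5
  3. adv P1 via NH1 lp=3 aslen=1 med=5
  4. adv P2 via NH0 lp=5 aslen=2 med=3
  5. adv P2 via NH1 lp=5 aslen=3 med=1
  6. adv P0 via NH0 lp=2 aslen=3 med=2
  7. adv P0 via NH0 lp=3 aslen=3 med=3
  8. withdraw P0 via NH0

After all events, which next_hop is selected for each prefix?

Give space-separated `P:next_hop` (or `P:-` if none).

Op 1: best P0=- P1=- P2=NH0
Op 2: best P0=- P1=NH0 P2=NH0
Op 3: best P0=- P1=NH0 P2=NH0
Op 4: best P0=- P1=NH0 P2=NH0
Op 5: best P0=- P1=NH0 P2=NH0
Op 6: best P0=NH0 P1=NH0 P2=NH0
Op 7: best P0=NH0 P1=NH0 P2=NH0
Op 8: best P0=- P1=NH0 P2=NH0

Answer: P0:- P1:NH0 P2:NH0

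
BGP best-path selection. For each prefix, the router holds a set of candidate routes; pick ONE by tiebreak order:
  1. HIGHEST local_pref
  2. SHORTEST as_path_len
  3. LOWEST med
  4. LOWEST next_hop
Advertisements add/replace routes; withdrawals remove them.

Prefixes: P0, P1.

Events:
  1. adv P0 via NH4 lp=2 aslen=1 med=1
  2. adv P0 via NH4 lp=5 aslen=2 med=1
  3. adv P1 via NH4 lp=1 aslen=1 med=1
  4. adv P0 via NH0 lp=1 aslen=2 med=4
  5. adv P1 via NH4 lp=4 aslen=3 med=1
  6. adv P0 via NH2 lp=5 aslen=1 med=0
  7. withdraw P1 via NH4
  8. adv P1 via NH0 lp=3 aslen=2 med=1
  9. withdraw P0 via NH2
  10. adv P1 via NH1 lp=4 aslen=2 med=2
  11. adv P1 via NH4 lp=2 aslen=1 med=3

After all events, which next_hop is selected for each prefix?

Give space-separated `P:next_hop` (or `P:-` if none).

Answer: P0:NH4 P1:NH1

Derivation:
Op 1: best P0=NH4 P1=-
Op 2: best P0=NH4 P1=-
Op 3: best P0=NH4 P1=NH4
Op 4: best P0=NH4 P1=NH4
Op 5: best P0=NH4 P1=NH4
Op 6: best P0=NH2 P1=NH4
Op 7: best P0=NH2 P1=-
Op 8: best P0=NH2 P1=NH0
Op 9: best P0=NH4 P1=NH0
Op 10: best P0=NH4 P1=NH1
Op 11: best P0=NH4 P1=NH1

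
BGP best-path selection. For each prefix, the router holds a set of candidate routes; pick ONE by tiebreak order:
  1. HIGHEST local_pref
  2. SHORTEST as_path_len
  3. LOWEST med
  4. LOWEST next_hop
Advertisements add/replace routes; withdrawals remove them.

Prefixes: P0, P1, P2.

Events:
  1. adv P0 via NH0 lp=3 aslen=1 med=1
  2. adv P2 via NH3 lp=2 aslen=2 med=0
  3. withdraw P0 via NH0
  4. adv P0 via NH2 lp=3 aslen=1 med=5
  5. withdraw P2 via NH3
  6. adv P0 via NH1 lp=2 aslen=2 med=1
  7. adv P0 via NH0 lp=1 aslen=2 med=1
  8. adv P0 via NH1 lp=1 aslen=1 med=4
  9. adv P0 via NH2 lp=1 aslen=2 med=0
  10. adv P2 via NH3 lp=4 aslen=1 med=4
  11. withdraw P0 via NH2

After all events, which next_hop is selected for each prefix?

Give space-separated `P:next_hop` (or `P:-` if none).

Op 1: best P0=NH0 P1=- P2=-
Op 2: best P0=NH0 P1=- P2=NH3
Op 3: best P0=- P1=- P2=NH3
Op 4: best P0=NH2 P1=- P2=NH3
Op 5: best P0=NH2 P1=- P2=-
Op 6: best P0=NH2 P1=- P2=-
Op 7: best P0=NH2 P1=- P2=-
Op 8: best P0=NH2 P1=- P2=-
Op 9: best P0=NH1 P1=- P2=-
Op 10: best P0=NH1 P1=- P2=NH3
Op 11: best P0=NH1 P1=- P2=NH3

Answer: P0:NH1 P1:- P2:NH3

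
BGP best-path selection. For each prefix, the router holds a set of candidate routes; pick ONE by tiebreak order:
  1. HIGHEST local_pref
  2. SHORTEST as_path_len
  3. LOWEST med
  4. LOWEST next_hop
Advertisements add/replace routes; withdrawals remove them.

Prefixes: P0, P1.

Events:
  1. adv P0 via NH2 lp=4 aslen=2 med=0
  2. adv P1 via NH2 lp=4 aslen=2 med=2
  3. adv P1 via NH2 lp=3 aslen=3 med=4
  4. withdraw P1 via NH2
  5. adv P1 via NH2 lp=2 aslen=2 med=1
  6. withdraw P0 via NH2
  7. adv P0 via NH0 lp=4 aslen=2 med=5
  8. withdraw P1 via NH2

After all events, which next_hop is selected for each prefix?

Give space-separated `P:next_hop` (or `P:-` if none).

Answer: P0:NH0 P1:-

Derivation:
Op 1: best P0=NH2 P1=-
Op 2: best P0=NH2 P1=NH2
Op 3: best P0=NH2 P1=NH2
Op 4: best P0=NH2 P1=-
Op 5: best P0=NH2 P1=NH2
Op 6: best P0=- P1=NH2
Op 7: best P0=NH0 P1=NH2
Op 8: best P0=NH0 P1=-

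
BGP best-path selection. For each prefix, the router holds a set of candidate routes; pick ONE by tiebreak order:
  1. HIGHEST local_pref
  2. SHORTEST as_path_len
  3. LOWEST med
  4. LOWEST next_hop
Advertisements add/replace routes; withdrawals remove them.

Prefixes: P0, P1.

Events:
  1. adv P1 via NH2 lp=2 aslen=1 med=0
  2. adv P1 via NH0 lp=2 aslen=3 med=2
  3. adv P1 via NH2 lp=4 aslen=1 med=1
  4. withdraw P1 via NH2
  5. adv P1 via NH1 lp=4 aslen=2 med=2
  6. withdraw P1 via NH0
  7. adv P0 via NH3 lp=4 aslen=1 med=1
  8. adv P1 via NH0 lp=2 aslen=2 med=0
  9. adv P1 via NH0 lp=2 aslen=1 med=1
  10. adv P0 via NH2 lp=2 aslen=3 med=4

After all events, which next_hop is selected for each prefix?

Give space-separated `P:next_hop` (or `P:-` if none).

Answer: P0:NH3 P1:NH1

Derivation:
Op 1: best P0=- P1=NH2
Op 2: best P0=- P1=NH2
Op 3: best P0=- P1=NH2
Op 4: best P0=- P1=NH0
Op 5: best P0=- P1=NH1
Op 6: best P0=- P1=NH1
Op 7: best P0=NH3 P1=NH1
Op 8: best P0=NH3 P1=NH1
Op 9: best P0=NH3 P1=NH1
Op 10: best P0=NH3 P1=NH1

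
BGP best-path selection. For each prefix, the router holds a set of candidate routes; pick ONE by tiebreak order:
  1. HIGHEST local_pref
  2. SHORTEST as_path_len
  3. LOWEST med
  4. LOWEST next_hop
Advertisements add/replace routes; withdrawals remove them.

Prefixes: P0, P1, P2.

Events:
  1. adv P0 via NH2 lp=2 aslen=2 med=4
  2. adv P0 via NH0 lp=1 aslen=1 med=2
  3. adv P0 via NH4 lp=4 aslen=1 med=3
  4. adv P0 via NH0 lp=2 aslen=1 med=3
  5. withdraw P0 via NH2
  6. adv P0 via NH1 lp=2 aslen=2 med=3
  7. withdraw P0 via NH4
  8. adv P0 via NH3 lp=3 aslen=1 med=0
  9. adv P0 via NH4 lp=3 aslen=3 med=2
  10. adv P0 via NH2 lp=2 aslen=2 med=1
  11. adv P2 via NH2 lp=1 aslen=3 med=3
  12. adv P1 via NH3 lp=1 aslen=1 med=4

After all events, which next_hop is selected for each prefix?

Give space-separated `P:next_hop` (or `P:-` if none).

Answer: P0:NH3 P1:NH3 P2:NH2

Derivation:
Op 1: best P0=NH2 P1=- P2=-
Op 2: best P0=NH2 P1=- P2=-
Op 3: best P0=NH4 P1=- P2=-
Op 4: best P0=NH4 P1=- P2=-
Op 5: best P0=NH4 P1=- P2=-
Op 6: best P0=NH4 P1=- P2=-
Op 7: best P0=NH0 P1=- P2=-
Op 8: best P0=NH3 P1=- P2=-
Op 9: best P0=NH3 P1=- P2=-
Op 10: best P0=NH3 P1=- P2=-
Op 11: best P0=NH3 P1=- P2=NH2
Op 12: best P0=NH3 P1=NH3 P2=NH2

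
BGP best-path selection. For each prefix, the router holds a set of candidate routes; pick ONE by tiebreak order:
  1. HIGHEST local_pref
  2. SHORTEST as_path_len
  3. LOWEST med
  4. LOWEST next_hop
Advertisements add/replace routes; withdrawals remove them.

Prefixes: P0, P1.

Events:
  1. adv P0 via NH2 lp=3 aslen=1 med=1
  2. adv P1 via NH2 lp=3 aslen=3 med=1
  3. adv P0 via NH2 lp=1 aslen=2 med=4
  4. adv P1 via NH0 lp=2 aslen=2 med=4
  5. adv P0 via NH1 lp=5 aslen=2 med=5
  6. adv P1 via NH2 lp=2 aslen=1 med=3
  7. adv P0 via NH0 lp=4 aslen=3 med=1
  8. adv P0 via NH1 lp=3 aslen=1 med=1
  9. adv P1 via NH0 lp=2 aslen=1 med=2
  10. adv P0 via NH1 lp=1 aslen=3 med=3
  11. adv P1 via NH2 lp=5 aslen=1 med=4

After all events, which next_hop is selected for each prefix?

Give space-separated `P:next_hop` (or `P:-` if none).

Answer: P0:NH0 P1:NH2

Derivation:
Op 1: best P0=NH2 P1=-
Op 2: best P0=NH2 P1=NH2
Op 3: best P0=NH2 P1=NH2
Op 4: best P0=NH2 P1=NH2
Op 5: best P0=NH1 P1=NH2
Op 6: best P0=NH1 P1=NH2
Op 7: best P0=NH1 P1=NH2
Op 8: best P0=NH0 P1=NH2
Op 9: best P0=NH0 P1=NH0
Op 10: best P0=NH0 P1=NH0
Op 11: best P0=NH0 P1=NH2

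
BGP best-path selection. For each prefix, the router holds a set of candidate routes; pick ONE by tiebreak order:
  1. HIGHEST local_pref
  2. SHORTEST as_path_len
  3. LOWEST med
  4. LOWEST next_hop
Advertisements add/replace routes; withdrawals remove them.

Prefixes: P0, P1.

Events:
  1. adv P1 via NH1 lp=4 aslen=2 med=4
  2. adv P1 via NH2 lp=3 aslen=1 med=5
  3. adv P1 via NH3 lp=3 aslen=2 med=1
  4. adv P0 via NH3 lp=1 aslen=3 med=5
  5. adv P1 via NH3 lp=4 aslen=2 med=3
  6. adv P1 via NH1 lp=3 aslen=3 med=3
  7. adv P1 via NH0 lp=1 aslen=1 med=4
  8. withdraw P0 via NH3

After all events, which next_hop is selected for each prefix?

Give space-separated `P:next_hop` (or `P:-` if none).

Answer: P0:- P1:NH3

Derivation:
Op 1: best P0=- P1=NH1
Op 2: best P0=- P1=NH1
Op 3: best P0=- P1=NH1
Op 4: best P0=NH3 P1=NH1
Op 5: best P0=NH3 P1=NH3
Op 6: best P0=NH3 P1=NH3
Op 7: best P0=NH3 P1=NH3
Op 8: best P0=- P1=NH3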